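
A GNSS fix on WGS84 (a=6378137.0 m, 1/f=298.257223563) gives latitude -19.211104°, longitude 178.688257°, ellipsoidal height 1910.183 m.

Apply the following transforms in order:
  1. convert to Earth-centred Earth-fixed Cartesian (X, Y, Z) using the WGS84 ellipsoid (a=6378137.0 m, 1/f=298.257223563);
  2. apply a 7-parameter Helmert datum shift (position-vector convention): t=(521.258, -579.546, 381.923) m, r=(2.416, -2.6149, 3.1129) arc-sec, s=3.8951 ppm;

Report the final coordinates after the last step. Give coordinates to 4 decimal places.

X=-6024841.4563 m, Y=137324.6845 m, Z=-2085759.6099 m

start: φ=-19.211104°, λ=178.688257°, h=1910.183 m
→ ECEF (a=6378137.000, f=1/298.257223563): X=-6025363.6085, Y=137970.1925, Z=-2086058.6374
→ Helmert 7p (PV): X=-6024841.4563, Y=137324.6845, Z=-2085759.6099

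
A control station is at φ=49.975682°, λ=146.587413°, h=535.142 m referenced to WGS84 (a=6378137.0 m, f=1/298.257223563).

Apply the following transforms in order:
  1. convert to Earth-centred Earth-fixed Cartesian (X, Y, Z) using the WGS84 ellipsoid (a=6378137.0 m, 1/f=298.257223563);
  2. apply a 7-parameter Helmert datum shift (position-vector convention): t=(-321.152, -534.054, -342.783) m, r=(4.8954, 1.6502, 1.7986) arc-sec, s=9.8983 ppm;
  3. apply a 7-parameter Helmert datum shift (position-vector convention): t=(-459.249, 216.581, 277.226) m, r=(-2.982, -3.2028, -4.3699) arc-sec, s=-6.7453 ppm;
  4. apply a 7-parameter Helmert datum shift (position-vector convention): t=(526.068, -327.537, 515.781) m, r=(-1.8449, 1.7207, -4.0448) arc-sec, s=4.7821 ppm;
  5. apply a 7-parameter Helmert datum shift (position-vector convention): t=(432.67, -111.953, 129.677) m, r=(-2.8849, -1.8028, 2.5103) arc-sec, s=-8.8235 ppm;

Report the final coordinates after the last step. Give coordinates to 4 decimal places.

start: φ=49.975682°, λ=146.587413°, h=535.142 m
→ ECEF (a=6378137.000, f=1/298.257223563): X=-3430961.2641, Y=2263383.7184, Z=4861459.7423
→ Helmert 7p (PV): X=-3431297.2194, Y=2262726.7693, Z=4861246.2476
→ Helmert 7p (PV): X=-3431760.8687, Y=2263071.0613, Z=4861404.6912
→ Helmert 7p (PV): X=-3431166.2784, Y=2262865.1250, Z=4861952.1067
→ Helmert 7p (PV): X=-3430773.3671, Y=2262759.4483, Z=4861977.2463

X=-3430773.3671 m, Y=2262759.4483 m, Z=4861977.2463 m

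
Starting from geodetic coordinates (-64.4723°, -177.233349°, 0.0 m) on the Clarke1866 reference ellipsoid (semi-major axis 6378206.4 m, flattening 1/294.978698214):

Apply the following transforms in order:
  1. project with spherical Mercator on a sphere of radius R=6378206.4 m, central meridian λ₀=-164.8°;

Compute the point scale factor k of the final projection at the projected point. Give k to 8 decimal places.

start: φ=-64.472300°, λ=-177.233349°, h=0.000 m
→ into merc (λ₀=-164.8°): φ=-64.47230000°, λ−λ₀=-12.43334900°
scale k = 2.32046877

2.32046877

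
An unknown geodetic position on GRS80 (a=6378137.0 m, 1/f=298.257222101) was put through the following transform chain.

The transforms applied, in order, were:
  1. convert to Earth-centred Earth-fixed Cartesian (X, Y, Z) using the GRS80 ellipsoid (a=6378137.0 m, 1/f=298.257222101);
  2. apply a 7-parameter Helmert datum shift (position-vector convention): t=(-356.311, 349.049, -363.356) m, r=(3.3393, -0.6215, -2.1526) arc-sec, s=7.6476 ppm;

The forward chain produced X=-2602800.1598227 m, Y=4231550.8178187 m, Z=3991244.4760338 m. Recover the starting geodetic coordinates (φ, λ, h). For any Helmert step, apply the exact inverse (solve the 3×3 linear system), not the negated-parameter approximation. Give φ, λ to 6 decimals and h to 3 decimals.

start: X=-2602800.1598, Y=4231550.8178, Z=3991244.4760 m
→ Helmert⁻¹: X=-2602456.0769, Y=4231206.8712, Z=3991516.6469
→ geod (Bowring, a=6378137.000): φ=38.97085100°, λ=121.59410800°, h=2726.8320 m

φ=38.970851°, λ=121.594108°, h=2726.832 m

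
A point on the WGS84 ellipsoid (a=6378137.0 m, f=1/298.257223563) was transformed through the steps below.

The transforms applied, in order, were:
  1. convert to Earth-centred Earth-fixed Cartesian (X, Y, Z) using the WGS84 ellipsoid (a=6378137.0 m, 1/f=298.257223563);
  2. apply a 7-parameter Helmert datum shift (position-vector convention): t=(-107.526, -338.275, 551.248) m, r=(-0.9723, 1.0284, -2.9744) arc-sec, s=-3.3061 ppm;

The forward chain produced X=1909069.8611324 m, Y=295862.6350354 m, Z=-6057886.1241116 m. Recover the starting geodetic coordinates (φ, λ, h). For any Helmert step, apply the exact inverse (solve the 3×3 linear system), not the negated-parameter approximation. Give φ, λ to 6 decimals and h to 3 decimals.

φ=-72.423436°, λ=8.820418°, h=341.067 m

start: X=1909069.8611, Y=295862.6350, Z=-6057886.1241 m
→ Helmert⁻¹: X=1909209.6333, Y=296257.9792, Z=-6058446.4865
→ geod (Bowring, a=6378137.000): φ=-72.42343600°, λ=8.82041800°, h=341.0670 m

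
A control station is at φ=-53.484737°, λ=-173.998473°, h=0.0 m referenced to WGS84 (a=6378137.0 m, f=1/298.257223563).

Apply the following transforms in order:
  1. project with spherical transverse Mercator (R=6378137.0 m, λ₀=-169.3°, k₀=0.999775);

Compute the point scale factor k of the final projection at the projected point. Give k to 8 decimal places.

1.00096468

start: φ=-53.484737°, λ=-173.998473°, h=0.000 m
→ into tm (λ₀=-169.3°): φ=-53.48473700°, λ−λ₀=-4.69847300°
scale k = 1.00096468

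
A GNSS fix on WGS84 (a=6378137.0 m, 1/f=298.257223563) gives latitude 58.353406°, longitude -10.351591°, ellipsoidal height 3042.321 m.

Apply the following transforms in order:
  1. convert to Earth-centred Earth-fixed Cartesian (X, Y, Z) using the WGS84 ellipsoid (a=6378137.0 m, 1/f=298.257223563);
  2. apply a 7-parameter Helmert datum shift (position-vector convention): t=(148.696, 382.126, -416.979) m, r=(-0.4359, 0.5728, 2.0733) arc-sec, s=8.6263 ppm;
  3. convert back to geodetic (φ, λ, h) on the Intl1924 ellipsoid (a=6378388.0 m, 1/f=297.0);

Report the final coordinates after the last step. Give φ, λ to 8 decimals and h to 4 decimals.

start: φ=58.353406°, λ=-10.351591°, h=3042.321 m
→ ECEF (a=6378137.000, f=1/298.257223563): X=3301587.1935, Y=-603071.6249, Z=5409083.5851
→ Helmert 7p (PV): X=3301785.4532, Y=-602650.0834, Z=5408705.3723
→ geod (Bowring, a=6378388.000): φ=58.35144725°, λ=-10.34390386°, h=2598.1094 m

φ=58.35144725°, λ=-10.34390386°, h=2598.1094 m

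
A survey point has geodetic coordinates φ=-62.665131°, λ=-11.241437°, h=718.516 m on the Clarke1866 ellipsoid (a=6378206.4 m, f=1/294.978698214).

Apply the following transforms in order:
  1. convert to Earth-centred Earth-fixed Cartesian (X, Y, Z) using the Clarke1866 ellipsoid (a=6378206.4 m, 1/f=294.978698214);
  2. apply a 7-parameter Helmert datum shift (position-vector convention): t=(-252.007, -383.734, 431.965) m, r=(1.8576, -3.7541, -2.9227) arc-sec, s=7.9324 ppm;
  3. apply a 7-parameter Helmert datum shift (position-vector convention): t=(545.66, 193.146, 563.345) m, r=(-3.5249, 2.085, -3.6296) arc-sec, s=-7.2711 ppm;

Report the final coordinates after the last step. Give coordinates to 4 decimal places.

X=2880968.8571 m, Y=-572876.6172 m, Z=-5642360.6705 m

start: φ=-62.665131°, λ=-11.241437°, h=718.516 m
→ ECEF (a=6378206.400, f=1/294.978698214): X=2880645.8206, Y=-572548.5392, Z=-5643380.1920
→ Helmert 7p (PV): X=2880511.2637, Y=-572926.8088, Z=-5642945.7196
→ Helmert 7p (PV): X=2880968.8571, Y=-572876.6172, Z=-5642360.6705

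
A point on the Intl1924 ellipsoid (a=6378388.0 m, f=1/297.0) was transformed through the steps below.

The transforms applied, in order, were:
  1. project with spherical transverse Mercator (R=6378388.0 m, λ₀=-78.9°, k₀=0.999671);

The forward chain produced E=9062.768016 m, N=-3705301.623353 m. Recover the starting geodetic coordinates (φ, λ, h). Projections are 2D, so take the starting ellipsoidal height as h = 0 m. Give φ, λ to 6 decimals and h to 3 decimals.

φ=-33.294897°, λ=-78.802572°, h=0.000 m

start: E=9062.7680, N=-3705301.6234 m
→ tm⁻¹: φ=-33.29489700°, λ=-78.80257200°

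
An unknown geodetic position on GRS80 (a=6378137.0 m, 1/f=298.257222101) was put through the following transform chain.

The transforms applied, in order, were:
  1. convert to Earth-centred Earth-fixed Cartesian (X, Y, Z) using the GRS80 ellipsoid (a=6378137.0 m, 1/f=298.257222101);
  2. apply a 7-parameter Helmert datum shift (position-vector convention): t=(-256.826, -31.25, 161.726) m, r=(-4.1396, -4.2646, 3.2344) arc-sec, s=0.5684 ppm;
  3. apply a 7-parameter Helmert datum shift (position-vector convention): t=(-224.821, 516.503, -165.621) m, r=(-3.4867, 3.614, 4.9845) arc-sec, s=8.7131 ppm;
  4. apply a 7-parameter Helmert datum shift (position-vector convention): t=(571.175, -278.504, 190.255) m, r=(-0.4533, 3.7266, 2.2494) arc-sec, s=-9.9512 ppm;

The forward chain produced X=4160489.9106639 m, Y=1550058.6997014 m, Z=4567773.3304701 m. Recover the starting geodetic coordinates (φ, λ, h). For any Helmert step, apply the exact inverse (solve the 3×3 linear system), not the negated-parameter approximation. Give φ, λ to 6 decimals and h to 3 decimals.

φ=46.007245°, λ=20.426841°, h=2649.115 m

start: X=4160489.9107, Y=1550058.6997, Z=4567773.3305 m
→ Helmert⁻¹: X=4159894.5138, Y=1550297.2280, Z=4567707.0930
→ Helmert⁻¹: X=4160040.4987, Y=1549589.4758, Z=4567931.9970
→ Helmert⁻¹: X=4160413.6960, Y=1549462.9353, Z=4567712.7533
→ geod (Bowring, a=6378137.000): φ=46.00724500°, λ=20.42684100°, h=2649.1150 m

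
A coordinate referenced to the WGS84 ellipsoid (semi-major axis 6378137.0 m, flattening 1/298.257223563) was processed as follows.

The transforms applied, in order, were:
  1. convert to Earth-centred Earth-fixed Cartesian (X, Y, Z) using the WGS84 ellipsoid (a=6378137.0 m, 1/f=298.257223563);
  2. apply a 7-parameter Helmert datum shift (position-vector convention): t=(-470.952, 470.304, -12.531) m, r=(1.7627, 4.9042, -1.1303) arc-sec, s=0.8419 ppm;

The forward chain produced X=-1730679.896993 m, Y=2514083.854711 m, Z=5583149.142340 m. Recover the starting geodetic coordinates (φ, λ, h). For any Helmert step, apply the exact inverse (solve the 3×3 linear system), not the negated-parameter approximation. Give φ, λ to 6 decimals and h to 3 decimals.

start: X=-1730679.8970, Y=2514083.8547, Z=5583149.1423 m
→ Helmert⁻¹: X=-1730354.0077, Y=2513649.6645, Z=5583094.3504
→ geod (Bowring, a=6378137.000): φ=61.50118800°, λ=124.54286800°, h=1012.2460 m

φ=61.501188°, λ=124.542868°, h=1012.246 m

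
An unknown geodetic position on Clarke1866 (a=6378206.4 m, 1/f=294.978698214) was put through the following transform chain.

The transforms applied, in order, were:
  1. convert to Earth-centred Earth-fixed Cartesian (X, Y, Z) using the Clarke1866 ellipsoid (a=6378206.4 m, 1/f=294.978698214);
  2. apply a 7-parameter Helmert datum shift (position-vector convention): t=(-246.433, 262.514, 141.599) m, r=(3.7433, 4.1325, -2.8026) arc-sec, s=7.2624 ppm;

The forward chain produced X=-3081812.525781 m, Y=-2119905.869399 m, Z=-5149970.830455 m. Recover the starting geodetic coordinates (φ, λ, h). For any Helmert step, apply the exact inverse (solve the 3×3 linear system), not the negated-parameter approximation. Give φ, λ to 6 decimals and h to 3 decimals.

start: X=-3081812.5258, Y=-2119905.8694, Z=-5149970.8305 m
→ Helmert⁻¹: X=-3081411.7224, Y=-2120288.3185, Z=-5150098.2843
→ geod (Bowring, a=6378206.400): φ=-54.19461600°, λ=-145.46853200°, h=1053.3620 m

φ=-54.194616°, λ=-145.468532°, h=1053.362 m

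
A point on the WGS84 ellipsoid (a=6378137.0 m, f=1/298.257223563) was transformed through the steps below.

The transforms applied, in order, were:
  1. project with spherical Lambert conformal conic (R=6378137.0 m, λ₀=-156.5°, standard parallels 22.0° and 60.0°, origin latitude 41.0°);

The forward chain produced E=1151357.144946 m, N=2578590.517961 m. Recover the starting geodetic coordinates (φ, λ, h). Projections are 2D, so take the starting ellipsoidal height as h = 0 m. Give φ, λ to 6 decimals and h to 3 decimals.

start: E=1151357.1449, N=2578590.5180 m
→ lcc⁻¹: φ=63.46561800°, λ=-133.69870600°

φ=63.465618°, λ=-133.698706°, h=0.000 m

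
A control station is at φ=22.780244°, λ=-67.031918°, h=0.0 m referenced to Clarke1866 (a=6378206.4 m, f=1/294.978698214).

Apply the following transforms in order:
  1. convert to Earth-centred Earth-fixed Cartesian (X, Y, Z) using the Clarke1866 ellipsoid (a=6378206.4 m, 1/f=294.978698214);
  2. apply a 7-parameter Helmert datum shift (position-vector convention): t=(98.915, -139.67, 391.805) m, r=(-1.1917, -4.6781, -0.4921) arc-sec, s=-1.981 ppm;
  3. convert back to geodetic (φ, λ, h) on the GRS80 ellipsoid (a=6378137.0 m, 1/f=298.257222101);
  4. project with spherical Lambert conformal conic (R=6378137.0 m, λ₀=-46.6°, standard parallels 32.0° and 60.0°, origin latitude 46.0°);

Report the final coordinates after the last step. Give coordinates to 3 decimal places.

E=-2176310.488 m, N=-2293979.714 m

start: φ=22.780244°, λ=-67.031918°, h=0.000 m
→ ECEF (a=6378206.400, f=1/294.978698214): X=2295916.1227, Y=-5417227.9121, Z=2454156.2976
→ Helmert 7p (PV): X=2295941.9050, Y=-5417348.1492, Z=2454626.6105
→ geod (Bowring, a=6378137.000): φ=22.78220704°, λ=-67.03214373°, h=327.2870 m
→ lcc (R=6378137.0, λ₀=-46.6°): E=-2176310.4885, N=-2293979.7145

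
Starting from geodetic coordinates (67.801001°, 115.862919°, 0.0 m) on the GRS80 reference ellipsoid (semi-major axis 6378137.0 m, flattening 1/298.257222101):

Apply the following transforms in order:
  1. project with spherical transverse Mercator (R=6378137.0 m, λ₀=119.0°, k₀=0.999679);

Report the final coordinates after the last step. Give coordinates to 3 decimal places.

start: φ=67.801001°, λ=115.862919°, h=0.000 m
→ tm (R=6378137.0, λ₀=119.0°): E=-131853.7986, N=7548493.3069

E=-131853.799 m, N=7548493.307 m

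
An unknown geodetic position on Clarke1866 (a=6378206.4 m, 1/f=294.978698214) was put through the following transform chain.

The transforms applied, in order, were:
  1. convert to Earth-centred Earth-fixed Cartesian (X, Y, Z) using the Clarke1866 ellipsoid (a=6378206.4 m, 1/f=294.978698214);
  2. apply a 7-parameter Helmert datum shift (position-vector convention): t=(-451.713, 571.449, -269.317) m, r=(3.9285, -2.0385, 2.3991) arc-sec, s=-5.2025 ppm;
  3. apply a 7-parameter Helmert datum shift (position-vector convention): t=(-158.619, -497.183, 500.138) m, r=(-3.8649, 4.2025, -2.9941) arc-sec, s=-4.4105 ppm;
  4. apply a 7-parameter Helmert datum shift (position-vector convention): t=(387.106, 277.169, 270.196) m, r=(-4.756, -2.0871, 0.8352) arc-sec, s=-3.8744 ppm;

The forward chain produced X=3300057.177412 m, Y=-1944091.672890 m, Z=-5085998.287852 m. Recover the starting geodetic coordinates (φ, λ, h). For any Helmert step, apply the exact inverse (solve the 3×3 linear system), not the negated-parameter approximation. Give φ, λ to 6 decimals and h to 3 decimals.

start: X=3300057.1774, Y=-1944091.6729, Z=-5085998.2879 m
→ Helmert⁻¹: X=3299623.5164, Y=-1944272.4558, Z=-5086366.4081
→ Helmert⁻¹: X=3299928.5438, Y=-1943640.6294, Z=-5086858.1672
→ Helmert⁻¹: X=3300324.5414, Y=-1944357.4589, Z=-5086610.8981
→ geod (Bowring, a=6378206.400): φ=-53.20500900°, λ=-30.50409500°, h=3212.8970 m

φ=-53.205009°, λ=-30.504095°, h=3212.897 m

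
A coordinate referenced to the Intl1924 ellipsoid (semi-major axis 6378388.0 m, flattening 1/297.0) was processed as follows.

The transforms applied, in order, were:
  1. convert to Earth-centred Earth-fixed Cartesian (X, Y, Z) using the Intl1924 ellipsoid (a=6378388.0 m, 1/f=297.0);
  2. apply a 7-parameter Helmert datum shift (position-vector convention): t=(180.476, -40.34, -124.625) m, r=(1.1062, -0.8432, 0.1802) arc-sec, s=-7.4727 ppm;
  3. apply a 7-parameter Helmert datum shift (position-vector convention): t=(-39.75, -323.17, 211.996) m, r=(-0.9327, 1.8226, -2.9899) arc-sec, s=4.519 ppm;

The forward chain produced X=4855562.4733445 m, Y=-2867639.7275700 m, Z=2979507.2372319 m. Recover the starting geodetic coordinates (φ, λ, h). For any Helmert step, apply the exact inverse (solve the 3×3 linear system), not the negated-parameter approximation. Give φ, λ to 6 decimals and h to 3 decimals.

start: X=4855562.4733, Y=-2867639.7276, Z=2979507.2372 m
→ Helmert⁻¹: X=4855595.5172, Y=-2867246.6882, Z=2979311.7177
→ Helmert⁻¹: X=4855460.9994, Y=-2867216.0372, Z=2979454.1353
→ geod (Bowring, a=6378388.000): φ=28.01098500°, λ=-30.56243100°, h=3901.6630 m

φ=28.010985°, λ=-30.562431°, h=3901.663 m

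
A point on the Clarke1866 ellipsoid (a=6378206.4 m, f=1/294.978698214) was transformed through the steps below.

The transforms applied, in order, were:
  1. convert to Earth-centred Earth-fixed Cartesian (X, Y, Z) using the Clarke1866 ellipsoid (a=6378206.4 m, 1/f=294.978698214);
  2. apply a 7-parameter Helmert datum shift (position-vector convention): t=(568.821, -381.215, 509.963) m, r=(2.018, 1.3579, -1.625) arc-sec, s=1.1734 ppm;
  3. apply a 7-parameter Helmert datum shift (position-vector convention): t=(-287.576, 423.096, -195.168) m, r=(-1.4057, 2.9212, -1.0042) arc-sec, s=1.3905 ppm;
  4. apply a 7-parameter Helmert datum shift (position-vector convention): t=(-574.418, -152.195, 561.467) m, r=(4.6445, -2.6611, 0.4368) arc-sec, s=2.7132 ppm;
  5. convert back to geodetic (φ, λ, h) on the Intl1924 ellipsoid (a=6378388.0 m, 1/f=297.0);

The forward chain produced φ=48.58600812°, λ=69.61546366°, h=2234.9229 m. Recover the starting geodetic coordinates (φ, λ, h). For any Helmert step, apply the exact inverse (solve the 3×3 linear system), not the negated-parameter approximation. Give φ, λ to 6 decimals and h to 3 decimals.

start: φ=48.586008°, λ=69.615464°, h=2234.923 m
→ ECEF (a=6378388.000, f=1/297.0): X=1472954.1052, Y=3963928.4608, Z=4761995.5082
→ Helmert⁻¹: X=1473594.3475, Y=3964173.9912, Z=4761312.8492
→ Helmert⁻¹: X=1473793.1418, Y=3963720.1087, Z=4761549.2816
→ Helmert⁻¹: X=1473160.0186, Y=3964154.8576, Z=4761004.6467
→ geod (Bowring, a=6378206.400): φ=48.57950900°, λ=69.61391700°, h=1943.5940 m

φ=48.579509°, λ=69.613917°, h=1943.594 m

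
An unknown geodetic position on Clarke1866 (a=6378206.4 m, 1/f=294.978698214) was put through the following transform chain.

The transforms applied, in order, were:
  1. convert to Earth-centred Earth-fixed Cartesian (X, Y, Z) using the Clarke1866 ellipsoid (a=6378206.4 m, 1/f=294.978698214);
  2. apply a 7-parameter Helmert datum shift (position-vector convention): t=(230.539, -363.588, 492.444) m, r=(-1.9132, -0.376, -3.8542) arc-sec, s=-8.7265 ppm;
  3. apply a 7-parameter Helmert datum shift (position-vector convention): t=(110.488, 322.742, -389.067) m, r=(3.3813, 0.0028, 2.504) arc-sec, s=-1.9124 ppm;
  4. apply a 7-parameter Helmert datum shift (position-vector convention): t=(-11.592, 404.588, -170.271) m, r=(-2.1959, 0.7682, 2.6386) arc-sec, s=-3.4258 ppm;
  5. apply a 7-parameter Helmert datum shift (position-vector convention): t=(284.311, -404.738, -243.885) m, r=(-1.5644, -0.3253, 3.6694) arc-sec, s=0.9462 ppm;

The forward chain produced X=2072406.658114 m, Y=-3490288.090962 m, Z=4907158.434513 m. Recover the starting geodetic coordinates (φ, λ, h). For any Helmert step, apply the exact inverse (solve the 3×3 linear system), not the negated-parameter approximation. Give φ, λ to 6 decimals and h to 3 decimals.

start: X=2072406.6581, Y=-3490288.0910, Z=4907158.4345 m
→ Helmert⁻¹: X=2072066.0405, Y=-3489954.1319, Z=4907367.9390
→ Helmert⁻¹: X=2072021.8029, Y=-3490449.4288, Z=4907525.5798
→ Helmert⁻¹: X=2071872.8341, Y=-3490723.5420, Z=4907981.2843
→ Helmert⁻¹: X=2071734.5398, Y=-3490397.2204, Z=4907495.5143
→ geod (Bowring, a=6378206.400): φ=50.59711800°, λ=-59.30863800°, h=3212.7080 m

φ=50.597118°, λ=-59.308638°, h=3212.708 m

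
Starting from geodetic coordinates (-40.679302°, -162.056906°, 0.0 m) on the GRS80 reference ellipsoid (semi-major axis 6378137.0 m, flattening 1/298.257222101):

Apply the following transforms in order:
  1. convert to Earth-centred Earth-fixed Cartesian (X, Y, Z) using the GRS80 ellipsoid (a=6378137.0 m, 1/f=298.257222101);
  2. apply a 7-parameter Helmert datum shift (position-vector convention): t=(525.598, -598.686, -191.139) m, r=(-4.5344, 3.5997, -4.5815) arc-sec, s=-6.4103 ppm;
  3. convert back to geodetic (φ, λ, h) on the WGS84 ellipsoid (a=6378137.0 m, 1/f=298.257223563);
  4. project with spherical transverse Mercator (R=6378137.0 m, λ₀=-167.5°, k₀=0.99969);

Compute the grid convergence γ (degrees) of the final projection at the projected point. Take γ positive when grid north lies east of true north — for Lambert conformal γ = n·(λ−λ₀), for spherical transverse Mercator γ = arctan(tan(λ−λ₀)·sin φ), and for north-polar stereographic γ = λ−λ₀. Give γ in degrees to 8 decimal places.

-3.55955324

start: φ=-40.679302°, λ=-162.056906°, h=0.000 m
→ ECEF (a=6378137.000, f=1/298.257222101): X=-4608288.4144, Y=-1492265.1637, Z=-4135479.8973
→ Helmert 7p (PV): X=-4607838.5927, Y=-1492842.8377, Z=-4135531.2992
→ geod (Bowring, a=6378137.000): φ=-40.68112011°, λ=-162.04876574°, h=-156.0308 m
→ into tm (λ₀=-167.5°): φ=-40.68112011°, λ−λ₀=5.45123426°
convergence γ = -3.55955324°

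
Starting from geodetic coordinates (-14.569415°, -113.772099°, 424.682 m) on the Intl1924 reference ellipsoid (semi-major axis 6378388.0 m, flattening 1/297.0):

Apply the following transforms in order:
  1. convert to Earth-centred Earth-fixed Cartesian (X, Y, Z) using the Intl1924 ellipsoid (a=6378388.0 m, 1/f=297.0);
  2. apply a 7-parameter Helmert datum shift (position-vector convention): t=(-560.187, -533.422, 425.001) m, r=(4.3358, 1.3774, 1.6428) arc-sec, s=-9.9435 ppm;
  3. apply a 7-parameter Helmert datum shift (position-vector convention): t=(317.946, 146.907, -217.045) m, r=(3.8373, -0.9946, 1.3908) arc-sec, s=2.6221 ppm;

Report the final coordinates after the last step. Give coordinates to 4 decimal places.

X=-2489287.0834 m, Y=-5651413.2342 m, Z=-1594160.1206 m

start: φ=-14.569415°, λ=-113.772099°, h=424.682 m
→ ECEF (a=6378388.000, f=1/297.0): X=-2489143.2202, Y=-5651094.6410, Z=-1594160.4374
→ Helmert 7p (PV): X=-2489644.2940, Y=-5651558.1862, Z=-1593821.7509
→ Helmert 7p (PV): X=-2489287.0834, Y=-5651413.2342, Z=-1594160.1206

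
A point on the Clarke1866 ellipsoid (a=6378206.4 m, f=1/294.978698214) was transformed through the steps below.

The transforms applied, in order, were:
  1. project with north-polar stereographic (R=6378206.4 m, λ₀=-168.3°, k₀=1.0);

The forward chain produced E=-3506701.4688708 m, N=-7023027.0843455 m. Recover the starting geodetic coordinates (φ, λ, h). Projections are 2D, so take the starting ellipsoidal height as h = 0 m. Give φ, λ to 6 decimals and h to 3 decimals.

start: E=-3506701.4689, N=-7023027.0843 m
→ stereo⁻¹: φ=26.78674200°, λ=165.16636400°

φ=26.786742°, λ=165.166364°, h=0.000 m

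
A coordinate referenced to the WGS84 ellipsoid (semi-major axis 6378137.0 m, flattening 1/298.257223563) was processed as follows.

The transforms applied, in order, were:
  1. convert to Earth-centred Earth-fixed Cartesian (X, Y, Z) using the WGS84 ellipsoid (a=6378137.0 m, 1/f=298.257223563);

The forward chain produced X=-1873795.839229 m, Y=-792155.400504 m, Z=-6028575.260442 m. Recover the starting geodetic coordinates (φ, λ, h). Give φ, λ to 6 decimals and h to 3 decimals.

start: X=-1873795.8392, Y=-792155.4005, Z=-6028575.2604 m
→ geod (Bowring, a=6378137.000): φ=-71.46909900°, λ=-157.08357600°, h=3644.7620 m

φ=-71.469099°, λ=-157.083576°, h=3644.762 m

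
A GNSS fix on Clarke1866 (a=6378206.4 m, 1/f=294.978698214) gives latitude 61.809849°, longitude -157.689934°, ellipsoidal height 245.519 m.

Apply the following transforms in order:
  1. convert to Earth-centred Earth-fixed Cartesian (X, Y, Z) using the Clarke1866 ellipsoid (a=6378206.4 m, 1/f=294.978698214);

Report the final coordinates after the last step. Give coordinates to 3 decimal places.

start: φ=61.809849°, λ=-157.689934°, h=245.519 m
→ ECEF (a=6378206.400, f=1/294.978698214): X=-2794976.4108, Y=-1146877.0380, Z=5598556.5616

X=-2794976.411 m, Y=-1146877.038 m, Z=5598556.562 m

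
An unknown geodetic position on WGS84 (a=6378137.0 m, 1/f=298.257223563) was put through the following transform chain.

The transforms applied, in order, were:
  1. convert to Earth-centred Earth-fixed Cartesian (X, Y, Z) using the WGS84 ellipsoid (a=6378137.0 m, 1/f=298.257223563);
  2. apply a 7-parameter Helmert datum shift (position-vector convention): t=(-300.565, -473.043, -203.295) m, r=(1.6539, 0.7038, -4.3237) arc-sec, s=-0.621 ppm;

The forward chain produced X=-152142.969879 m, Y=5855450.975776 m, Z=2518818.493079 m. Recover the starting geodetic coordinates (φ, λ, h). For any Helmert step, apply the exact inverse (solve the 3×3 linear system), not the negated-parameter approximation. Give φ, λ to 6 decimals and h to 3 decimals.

start: X=-152142.9699, Y=5855450.9758, Z=2518818.4931 m
→ Helmert⁻¹: X=-151973.8459, Y=5855944.6676, Z=2518975.8789
→ geod (Bowring, a=6378137.000): φ=23.40824600°, λ=91.48661000°, h=1767.0180 m

φ=23.408246°, λ=91.486610°, h=1767.018 m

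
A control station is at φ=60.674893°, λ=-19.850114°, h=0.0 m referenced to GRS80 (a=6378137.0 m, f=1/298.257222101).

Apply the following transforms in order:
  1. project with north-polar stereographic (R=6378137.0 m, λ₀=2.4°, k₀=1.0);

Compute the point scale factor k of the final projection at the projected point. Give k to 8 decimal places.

1.06845898

start: φ=60.674893°, λ=-19.850114°, h=0.000 m
→ into stereo (λ₀=2.4°): φ=60.67489300°, λ−λ₀=-22.25011400°
scale k = 1.06845898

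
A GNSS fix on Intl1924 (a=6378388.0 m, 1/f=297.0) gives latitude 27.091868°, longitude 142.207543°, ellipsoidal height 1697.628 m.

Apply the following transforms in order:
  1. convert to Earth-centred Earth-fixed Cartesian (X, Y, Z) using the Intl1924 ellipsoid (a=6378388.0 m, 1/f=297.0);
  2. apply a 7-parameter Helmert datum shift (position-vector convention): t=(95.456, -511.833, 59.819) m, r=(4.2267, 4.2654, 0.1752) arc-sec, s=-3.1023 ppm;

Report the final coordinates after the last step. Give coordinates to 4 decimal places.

start: φ=27.091868°, λ=142.207543°, h=1697.628 m
→ ECEF (a=6378388.000, f=1/297.0): X=-4491707.0947, Y=3483178.1325, Z=2888094.7502
→ Helmert 7p (PV): X=-4491540.9392, Y=3482592.4968, Z=2888309.8700

X=-4491540.9392 m, Y=3482592.4968 m, Z=2888309.8700 m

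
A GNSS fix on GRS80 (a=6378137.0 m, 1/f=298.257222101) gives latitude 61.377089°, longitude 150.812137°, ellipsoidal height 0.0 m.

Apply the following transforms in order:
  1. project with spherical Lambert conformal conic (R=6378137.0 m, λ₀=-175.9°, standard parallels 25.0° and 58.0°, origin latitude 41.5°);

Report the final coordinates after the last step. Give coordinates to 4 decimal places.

start: φ=61.377089°, λ=150.812137°, h=0.000 m
→ lcc (R=6378137.0, λ₀=-175.9°): E=-1769450.2262, N=2513806.9586

E=-1769450.2262 m, N=2513806.9586 m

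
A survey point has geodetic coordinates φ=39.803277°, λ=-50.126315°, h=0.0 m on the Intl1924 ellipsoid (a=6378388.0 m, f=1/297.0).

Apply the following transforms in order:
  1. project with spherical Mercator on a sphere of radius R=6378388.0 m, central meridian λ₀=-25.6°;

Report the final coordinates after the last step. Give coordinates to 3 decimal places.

E=-2730364.341 m, N=4837586.442 m

start: φ=39.803277°, λ=-50.126315°, h=0.000 m
→ merc (R=6378388.0, λ₀=-25.6°): E=-2730364.3411, N=4837586.4415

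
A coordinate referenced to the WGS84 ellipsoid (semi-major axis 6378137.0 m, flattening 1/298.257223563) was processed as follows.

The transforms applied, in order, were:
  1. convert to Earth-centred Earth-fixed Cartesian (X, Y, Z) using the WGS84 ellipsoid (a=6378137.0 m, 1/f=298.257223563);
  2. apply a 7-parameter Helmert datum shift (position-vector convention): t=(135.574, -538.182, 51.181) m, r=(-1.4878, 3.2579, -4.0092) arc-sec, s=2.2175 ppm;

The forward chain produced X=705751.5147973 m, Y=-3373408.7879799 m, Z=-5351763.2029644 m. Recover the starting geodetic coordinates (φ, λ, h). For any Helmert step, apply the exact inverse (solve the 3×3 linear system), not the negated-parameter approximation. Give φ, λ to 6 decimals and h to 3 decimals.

start: X=705751.5148, Y=-3373408.7880, Z=-5351763.2030 m
→ Helmert⁻¹: X=705764.4645, Y=-3372810.8056, Z=-5351815.6973
→ geod (Bowring, a=6378137.000): φ=-57.39869400°, λ=-78.18132200°, h=2211.9230 m

φ=-57.398694°, λ=-78.181322°, h=2211.923 m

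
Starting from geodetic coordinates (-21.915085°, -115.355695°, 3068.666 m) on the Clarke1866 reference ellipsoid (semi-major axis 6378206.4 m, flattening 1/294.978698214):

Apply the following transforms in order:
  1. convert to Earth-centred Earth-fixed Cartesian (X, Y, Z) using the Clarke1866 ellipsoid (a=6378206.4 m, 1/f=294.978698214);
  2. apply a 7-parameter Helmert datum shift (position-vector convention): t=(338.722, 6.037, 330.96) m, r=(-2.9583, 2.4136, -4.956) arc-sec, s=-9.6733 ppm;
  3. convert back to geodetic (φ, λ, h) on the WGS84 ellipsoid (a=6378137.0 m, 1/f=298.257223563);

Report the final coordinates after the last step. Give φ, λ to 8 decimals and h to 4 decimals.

φ=-21.91030324°, λ=-115.35423711°, h=2779.9190 m

start: φ=-21.915085°, λ=-115.355695°, h=3068.666 m
→ ECEF (a=6378206.400, f=1/294.978698214): X=-2536420.3552, Y=-5352366.5196, Z=-2366698.7479
→ Helmert 7p (PV): X=-2536213.3933, Y=-5352281.7081, Z=-2366238.4504
→ geod (Bowring, a=6378137.000): φ=-21.91030324°, λ=-115.35423711°, h=2779.9190 m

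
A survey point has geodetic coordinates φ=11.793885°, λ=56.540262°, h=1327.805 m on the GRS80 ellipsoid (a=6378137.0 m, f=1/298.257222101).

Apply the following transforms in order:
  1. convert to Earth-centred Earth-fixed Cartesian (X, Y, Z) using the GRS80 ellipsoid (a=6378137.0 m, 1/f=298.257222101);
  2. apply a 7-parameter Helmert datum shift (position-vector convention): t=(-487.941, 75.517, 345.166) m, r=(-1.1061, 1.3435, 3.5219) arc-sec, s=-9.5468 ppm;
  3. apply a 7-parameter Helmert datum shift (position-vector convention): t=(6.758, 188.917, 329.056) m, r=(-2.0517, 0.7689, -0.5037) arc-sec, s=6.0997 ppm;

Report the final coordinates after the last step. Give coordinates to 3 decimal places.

start: φ=11.793885°, λ=56.540262°, h=1327.805 m
→ ECEF (a=6378137.000, f=1/298.257222101): X=3443551.4633, Y=5210590.4729, Z=1295362.9490
→ Helmert 7p (PV): X=3442950.1164, Y=5210681.9887, Z=1295645.3776
→ Helmert 7p (PV): X=3442995.4299, Y=5210907.1693, Z=1295917.6716

X=3442995.430 m, Y=5210907.169 m, Z=1295917.672 m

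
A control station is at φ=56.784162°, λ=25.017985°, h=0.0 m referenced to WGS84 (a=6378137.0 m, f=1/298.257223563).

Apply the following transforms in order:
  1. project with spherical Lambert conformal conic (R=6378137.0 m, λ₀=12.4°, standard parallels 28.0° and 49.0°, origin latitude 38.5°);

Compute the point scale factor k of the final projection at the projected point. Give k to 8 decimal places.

1.03964409

start: φ=56.784162°, λ=25.017985°, h=0.000 m
→ into lcc (λ₀=12.4°): φ=56.78416200°, λ−λ₀=12.61798500°
scale k = 1.03964409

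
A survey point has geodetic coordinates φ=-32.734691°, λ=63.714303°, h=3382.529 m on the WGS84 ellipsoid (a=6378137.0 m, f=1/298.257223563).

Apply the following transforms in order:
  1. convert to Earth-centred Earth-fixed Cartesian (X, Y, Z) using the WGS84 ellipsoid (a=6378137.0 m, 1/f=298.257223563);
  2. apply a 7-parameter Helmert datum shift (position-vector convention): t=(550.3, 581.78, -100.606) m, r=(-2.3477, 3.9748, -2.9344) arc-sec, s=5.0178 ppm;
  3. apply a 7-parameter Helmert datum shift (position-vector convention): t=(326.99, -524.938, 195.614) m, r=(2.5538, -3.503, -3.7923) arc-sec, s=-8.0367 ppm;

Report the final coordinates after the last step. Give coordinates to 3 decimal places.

X=2380565.917 m, Y=4817642.073 m, Z=-3430969.499 m

start: φ=-32.734691°, λ=63.714303°, h=3382.529 m
→ ECEF (a=6378137.000, f=1/298.257223563): X=2379546.5371, Y=4817673.9606, Z=-3431074.2522
→ Helmert 7p (PV): X=2380111.1971, Y=4818207.0096, Z=-3431292.7645
→ Helmert 7p (PV): X=2380565.9170, Y=4817642.0728, Z=-3430969.4985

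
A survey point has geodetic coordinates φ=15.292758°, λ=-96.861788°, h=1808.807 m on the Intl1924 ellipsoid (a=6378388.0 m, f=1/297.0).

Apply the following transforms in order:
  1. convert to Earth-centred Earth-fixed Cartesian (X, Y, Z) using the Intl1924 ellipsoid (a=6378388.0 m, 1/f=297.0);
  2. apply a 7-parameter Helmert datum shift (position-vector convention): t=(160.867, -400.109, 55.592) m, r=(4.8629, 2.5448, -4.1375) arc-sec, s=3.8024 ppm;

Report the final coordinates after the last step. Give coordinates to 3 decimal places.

X=-735396.572 m, Y=-6112074.163 m, Z=1671792.329 m

start: φ=15.292758°, λ=-96.861788°, h=1808.807 m
→ ECEF (a=6378388.000, f=1/297.0): X=-735452.6750, Y=-6111626.1516, Z=1671865.3949
→ Helmert 7p (PV): X=-735396.5723, Y=-6112074.1629, Z=1671792.3295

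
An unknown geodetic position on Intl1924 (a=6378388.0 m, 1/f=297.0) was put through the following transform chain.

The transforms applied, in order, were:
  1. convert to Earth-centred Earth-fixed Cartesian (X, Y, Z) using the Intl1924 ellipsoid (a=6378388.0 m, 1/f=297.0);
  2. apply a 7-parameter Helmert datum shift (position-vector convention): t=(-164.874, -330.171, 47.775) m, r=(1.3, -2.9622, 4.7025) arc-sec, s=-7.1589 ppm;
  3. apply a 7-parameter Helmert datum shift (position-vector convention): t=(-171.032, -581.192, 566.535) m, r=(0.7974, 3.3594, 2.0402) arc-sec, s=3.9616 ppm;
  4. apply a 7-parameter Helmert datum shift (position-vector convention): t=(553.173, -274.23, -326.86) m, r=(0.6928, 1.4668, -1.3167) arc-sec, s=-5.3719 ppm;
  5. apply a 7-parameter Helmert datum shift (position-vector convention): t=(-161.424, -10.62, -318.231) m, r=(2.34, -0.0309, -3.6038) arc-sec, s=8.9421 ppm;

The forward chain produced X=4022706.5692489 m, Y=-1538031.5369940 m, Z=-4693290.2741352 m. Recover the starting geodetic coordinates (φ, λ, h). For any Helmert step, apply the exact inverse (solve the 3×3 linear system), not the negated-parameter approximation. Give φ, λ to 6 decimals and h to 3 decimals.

start: X=4022706.5692, Y=-1538031.5370, Z=-4693290.2741 m
→ Helmert⁻¹: X=4022858.1890, Y=-1537990.1172, Z=-4692913.2332
→ Helmert⁻¹: X=4022369.8097, Y=-1537714.2321, Z=-4692577.8125
→ Helmert⁻¹: X=4022586.1364, Y=-1537184.8816, Z=-4693054.2974
→ Helmert⁻¹: X=4022677.3688, Y=-1536987.0025, Z=-4693183.7534
→ geod (Bowring, a=6378388.000): φ=-47.65395800°, λ=-20.91088700°, h=2775.3990 m

φ=-47.653958°, λ=-20.910887°, h=2775.399 m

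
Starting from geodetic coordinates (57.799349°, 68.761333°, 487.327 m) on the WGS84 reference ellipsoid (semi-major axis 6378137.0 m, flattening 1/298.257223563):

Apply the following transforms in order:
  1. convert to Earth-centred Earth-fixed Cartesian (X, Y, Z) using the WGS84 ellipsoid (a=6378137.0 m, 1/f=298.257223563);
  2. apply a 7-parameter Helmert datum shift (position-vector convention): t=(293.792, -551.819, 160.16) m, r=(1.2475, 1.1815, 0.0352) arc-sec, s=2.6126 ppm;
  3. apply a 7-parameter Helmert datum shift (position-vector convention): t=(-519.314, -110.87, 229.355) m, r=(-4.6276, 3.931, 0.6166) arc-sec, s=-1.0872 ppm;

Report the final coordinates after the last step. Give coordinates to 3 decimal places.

X=1234189.933 m, Y=3175266.105 m, Z=5374589.549 m

start: φ=57.799349°, λ=68.761333°, h=487.327 m
→ ECEF (a=6378137.000, f=1/298.257223563): X=1234290.3961, Y=3175831.9745, Z=5374274.4659
→ Helmert 7p (PV): X=1234617.6551, Y=3175256.1593, Z=5374460.8043
→ Helmert 7p (PV): X=1234189.9334, Y=3175266.1051, Z=5374589.5492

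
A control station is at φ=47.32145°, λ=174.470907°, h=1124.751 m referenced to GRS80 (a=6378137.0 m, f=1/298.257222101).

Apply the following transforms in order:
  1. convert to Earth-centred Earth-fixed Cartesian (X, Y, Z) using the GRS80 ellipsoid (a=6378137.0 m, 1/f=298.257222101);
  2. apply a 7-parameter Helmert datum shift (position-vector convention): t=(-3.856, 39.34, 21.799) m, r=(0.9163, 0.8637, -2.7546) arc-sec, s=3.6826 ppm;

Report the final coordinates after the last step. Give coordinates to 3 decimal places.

X=-4312084.057 m, Y=417494.672 m, Z=4666949.610 m

start: φ=47.321450°, λ=174.470907°, h=1124.751 m
→ ECEF (a=6378137.000, f=1/298.257222101): X=-4312089.4377, Y=417416.9403, Z=4666890.7146
→ Helmert 7p (PV): X=-4312084.0570, Y=417494.6722, Z=4666949.6104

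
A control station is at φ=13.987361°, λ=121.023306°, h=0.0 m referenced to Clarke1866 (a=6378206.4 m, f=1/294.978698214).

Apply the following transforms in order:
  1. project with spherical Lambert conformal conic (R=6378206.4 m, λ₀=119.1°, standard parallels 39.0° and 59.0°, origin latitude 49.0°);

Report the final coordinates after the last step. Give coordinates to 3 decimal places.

start: φ=13.987361°, λ=121.023306°, h=0.000 m
→ lcc (R=6378206.4, λ₀=119.1°): E=241957.8334, N=-4067517.5921

E=241957.833 m, N=-4067517.592 m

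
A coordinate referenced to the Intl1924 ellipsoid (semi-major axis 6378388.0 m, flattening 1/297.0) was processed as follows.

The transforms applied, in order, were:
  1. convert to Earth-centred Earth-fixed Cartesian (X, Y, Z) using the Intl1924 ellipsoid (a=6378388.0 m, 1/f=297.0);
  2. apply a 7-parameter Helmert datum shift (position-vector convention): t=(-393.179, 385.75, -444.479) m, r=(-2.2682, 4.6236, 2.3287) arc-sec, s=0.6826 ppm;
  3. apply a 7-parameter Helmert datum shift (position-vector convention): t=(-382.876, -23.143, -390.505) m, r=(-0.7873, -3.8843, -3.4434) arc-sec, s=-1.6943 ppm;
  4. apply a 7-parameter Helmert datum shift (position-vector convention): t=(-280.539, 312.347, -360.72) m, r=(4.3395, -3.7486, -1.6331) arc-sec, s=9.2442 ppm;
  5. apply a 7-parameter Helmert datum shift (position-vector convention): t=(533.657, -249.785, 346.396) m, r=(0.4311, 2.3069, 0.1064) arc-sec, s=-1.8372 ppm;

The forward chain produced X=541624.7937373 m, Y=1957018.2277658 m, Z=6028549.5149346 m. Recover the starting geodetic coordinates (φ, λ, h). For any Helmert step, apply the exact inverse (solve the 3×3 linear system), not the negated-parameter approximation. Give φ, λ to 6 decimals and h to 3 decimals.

φ=71.505783°, λ=74.513159°, h=2931.796 m

start: X=541624.7937, Y=1957018.2278, Z=6028549.5149 m
→ Helmert⁻¹: X=541025.7199, Y=1957283.9287, Z=6028216.1541
→ Helmert⁻¹: X=541395.3196, Y=1957084.6077, Z=6028470.1320
→ Helmert⁻¹: X=541859.9749, Y=1957097.1006, Z=6028868.1177
→ Helmert⁻¹: X=542139.7211, Y=1956637.5924, Z=6029342.1499
→ geod (Bowring, a=6378388.000): φ=71.50578300°, λ=74.51315900°, h=2931.7960 m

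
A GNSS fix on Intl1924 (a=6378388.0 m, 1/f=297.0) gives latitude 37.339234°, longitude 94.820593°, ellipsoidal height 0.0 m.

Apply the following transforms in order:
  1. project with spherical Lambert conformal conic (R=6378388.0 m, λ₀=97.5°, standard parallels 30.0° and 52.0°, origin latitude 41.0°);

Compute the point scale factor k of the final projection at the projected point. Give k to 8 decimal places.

start: φ=37.339234°, λ=94.820593°, h=0.000 m
→ into lcc (λ₀=97.5°): φ=37.33923400°, λ−λ₀=-2.67940700°
scale k = 0.98388847

0.98388847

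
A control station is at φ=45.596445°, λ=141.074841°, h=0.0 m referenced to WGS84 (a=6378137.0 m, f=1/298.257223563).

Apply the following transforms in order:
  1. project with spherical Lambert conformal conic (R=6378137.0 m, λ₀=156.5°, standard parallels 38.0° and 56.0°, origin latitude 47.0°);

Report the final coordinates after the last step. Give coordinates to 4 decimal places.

start: φ=45.596445°, λ=141.074841°, h=0.000 m
→ lcc (R=6378137.0, λ₀=156.5°): E=-1179416.7542, N=-37360.7833

E=-1179416.7542 m, N=-37360.7833 m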